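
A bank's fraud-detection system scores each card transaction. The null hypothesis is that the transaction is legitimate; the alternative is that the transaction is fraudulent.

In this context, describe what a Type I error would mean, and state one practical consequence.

A Type I error would mean concluding that the transaction is fraudulent when in fact the transaction is legitimate. Consequence: a legitimate purchase is declined and the customer's card is frozen.

A Type I error is rejecting H₀ when H₀ is true.
Here that means blocking the transaction and freezing the card when actually the transaction is legitimate.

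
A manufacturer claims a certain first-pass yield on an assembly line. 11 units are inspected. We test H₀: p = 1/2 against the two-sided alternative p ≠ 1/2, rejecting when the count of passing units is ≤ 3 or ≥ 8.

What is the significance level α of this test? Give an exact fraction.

Under H₀, Y ~ Binomial(11, 1/2); α is the probability of landing in either tail, P(Y ≤ 3) + P(Y ≥ 8).
Each tail has probability (1 + 11 + 55 + 165)/2048; doubling gives α = 464/2048 = 29/128.

29/128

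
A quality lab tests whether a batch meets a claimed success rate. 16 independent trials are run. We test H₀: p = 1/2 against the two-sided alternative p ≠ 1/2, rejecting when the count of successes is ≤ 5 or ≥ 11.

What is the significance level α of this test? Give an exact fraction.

6885/32768

The significance level is the null-hypothesis probability of the rejection region {≤5} ∪ {≥11}.
Each tail has probability (1 + 16 + 120 + 560 + 1820 + 4368)/65536; doubling gives α = 13770/65536 = 6885/32768.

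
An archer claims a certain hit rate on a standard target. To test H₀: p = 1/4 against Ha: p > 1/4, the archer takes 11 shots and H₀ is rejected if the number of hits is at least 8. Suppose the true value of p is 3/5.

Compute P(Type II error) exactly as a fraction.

6872224/9765625

Under the alternative p = 3/5, S ~ Binomial(11, 3/5); β is the probability the test does not reject, P(S < 8).
Summing C(11,j)·(3/5)^j·(2/5)^{11-j} for j = 0..7 gives 6872224/9765625.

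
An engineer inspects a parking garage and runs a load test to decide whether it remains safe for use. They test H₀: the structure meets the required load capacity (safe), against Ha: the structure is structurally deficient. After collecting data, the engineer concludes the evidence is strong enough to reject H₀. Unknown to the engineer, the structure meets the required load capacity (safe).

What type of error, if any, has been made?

H₀ was rejected, but H₀ is actually true.
Rejecting a true null hypothesis is a Type I error (false positive).

Type I error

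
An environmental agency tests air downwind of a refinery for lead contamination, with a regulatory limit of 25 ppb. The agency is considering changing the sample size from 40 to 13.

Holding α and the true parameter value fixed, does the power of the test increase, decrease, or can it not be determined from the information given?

A smaller sample increases the standard error, so the sampling distributions under H₀ and Ha overlap more.
Since power = 1 − β and β increases, power decreases.

It decreases.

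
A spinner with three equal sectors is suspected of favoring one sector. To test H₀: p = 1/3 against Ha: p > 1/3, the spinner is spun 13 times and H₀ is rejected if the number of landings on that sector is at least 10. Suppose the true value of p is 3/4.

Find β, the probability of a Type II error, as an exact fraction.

3487541/8388608

Under the alternative p = 3/4, X ~ Binomial(13, 3/4); β is the probability the test does not reject, P(X < 10).
Equivalently, β = 1 − P(X ≥ 10) = 3487541/8388608.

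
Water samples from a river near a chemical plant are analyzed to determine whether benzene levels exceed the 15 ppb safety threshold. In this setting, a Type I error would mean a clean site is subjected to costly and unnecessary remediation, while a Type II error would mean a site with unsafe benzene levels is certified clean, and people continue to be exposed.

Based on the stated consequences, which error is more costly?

The Type II consequence (a site with unsafe benzene levels is certified clean, and people continue to be exposed) is more severe than the Type I consequence (a clean site is subjected to costly and unnecessary remediation).

Type II error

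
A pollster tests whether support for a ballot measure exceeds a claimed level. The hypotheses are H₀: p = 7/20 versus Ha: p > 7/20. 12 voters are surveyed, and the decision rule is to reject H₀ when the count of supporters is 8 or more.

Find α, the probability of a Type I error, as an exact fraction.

10447854386753/409600000000000

Under H₀, X ~ Binomial(12, 7/20), and α = P(X ≥ 8).
P(X ≥ 8) = Σ_{j=8}^{12} C(12,j)·(7/20)^j·(13/20)^{12-j} = 10447854386753/409600000000000.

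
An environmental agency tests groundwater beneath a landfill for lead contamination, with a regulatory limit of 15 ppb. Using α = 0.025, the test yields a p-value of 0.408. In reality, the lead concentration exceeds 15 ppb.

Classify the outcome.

The conventional null hypothesis is that the lead concentration is at or below 15 ppb (safe).
Since p = 0.408 ≥ α = 0.025, H₀ is not rejected.
H₀ is false (actually the lead concentration exceeds 15 ppb).
Failing to reject a false H₀ is a Type II error.

Type II error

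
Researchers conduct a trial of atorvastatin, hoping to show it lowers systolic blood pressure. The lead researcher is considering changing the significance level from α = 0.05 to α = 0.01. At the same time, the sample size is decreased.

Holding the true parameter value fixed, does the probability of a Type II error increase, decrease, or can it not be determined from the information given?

It increases.

Tightening α shrinks the rejection region. When Ha holds, fewer sample outcomes clear the stricter threshold, so more fall in the acceptance region. With less data the test statistic is noisier; under Ha, more outcomes land inside the acceptance region. Both changes push β in the same direction.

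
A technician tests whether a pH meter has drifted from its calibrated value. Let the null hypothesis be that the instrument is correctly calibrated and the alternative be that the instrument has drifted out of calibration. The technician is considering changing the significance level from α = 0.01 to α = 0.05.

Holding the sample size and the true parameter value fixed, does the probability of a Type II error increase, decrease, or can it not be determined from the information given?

Relaxing α lowers the evidence threshold; under Ha, outcomes that previously fell short now trigger rejection.

It decreases.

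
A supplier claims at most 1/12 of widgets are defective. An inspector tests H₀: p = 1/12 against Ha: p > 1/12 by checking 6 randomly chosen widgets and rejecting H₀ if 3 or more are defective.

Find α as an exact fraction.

14251/1492992

α = P(reject H₀ | H₀ true) = P(Y ≥ 3 | p = 1/12), Y ~ Binomial(6, 1/12).
Via the complement, α = 1 − Σ_{j=0}^{2} C(6,j)(1/12)^j(11/12)^{6-j} = 14251/1492992.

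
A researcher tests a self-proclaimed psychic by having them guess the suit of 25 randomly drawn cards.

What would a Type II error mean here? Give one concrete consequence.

A Type II error would mean concluding that the subject is guessing at random (p = 1/4) (or at least failing to establish that the subject performs better than chance) when in fact the subject performs better than chance. Consequence: genuine ability (if it existed) would go unrecognized.

With the conventional null hypothesis that the subject is guessing at random (p = 1/4):
A Type II error is failing to reject H₀ when H₀ is false.
Here that means concluding there is no evidence of ability when actually the subject performs better than chance.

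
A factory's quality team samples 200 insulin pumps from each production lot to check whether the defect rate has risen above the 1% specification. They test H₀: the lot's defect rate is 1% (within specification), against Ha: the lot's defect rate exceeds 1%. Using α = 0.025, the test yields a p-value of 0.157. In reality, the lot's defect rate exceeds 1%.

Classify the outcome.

Type II error

Since p = 0.157 ≥ α = 0.025, H₀ is not rejected.
H₀ is false (actually the lot's defect rate exceeds 1%).
Failing to reject a false H₀ is a Type II error.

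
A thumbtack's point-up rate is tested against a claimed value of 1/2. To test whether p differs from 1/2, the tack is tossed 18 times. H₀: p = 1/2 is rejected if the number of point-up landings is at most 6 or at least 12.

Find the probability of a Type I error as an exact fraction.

Under H₀, X ~ Binomial(18, 1/2); α is the probability of landing in either tail, P(X ≤ 6) + P(X ≥ 12).
The two tails are symmetric, so α = 2·(1 + 18 + 153 + 816 + 3060 + 8568 + 18564)/2^18 = 62360/262144 = 7795/32768.

7795/32768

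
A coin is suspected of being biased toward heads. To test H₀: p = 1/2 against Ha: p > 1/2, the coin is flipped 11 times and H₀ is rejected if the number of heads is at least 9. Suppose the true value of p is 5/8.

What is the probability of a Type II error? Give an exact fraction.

7252043967/8589934592

Under the alternative p = 5/8, K ~ Binomial(11, 5/8); β is the probability the test does not reject, P(K < 9).
Equivalently, β = 1 − P(K ≥ 9) = 7252043967/8589934592.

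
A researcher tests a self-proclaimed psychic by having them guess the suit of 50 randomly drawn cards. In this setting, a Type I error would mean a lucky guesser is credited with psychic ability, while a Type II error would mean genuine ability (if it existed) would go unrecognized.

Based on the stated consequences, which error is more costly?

The Type I consequence (a lucky guesser is credited with psychic ability) is more severe than the Type II consequence (genuine ability (if it existed) would go unrecognized).

Type I error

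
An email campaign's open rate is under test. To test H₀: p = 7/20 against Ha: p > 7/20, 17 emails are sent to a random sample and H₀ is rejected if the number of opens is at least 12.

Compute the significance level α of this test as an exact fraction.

9879295987937618781/3276800000000000000000

The Type I error probability is α = P(K ≥ 12) computed under H₀, where K ~ Binomial(17, 7/20).
P(K ≥ 12) = Σ_{j=12}^{17} C(17,j)·(7/20)^j·(13/20)^{17-j} = 9879295987937618781/3276800000000000000000.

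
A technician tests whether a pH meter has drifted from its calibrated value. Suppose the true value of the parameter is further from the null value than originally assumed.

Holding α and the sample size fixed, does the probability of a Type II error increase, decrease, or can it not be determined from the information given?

A larger true effect moves the Ha sampling distribution further from the H₀ critical value, making rejection more likely when Ha is true.

It decreases.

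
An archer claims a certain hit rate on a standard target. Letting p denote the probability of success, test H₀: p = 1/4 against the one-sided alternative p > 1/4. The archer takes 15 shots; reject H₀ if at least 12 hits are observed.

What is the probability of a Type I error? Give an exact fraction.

The Type I error probability is α = P(K ≥ 12) computed under H₀, where K ~ Binomial(15, 1/4).
Summing C(15,j)(1/4)^j(3/4)^{15−j} for j = 12,…,15 gives 3319/268435456.

3319/268435456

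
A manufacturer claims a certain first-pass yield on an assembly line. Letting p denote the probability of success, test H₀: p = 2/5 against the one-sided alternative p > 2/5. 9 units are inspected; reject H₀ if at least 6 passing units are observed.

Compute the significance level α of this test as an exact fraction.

α = P(reject H₀ | H₀ true) = P(X ≥ 6 | p = 2/5), with X ~ Binomial(9, 2/5).
P(X ≥ 6) = Σ_{j=6}^{9} C(9,j)·(2/5)^j·(3/5)^{9-j} = 194048/1953125.

194048/1953125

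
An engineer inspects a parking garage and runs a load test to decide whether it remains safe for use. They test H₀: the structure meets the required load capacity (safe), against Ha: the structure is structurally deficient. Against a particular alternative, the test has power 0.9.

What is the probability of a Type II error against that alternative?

0.1

Power = 1 − β, so β = 1 − 0.9 = 0.1.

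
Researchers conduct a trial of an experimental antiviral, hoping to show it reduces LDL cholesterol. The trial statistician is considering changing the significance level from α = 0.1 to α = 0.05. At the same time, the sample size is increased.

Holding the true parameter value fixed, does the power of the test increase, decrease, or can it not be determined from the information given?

The first change alone would make β increase; the second alone would make β decrease. Which effect dominates depends on the magnitudes, which are not given.
Since power = 1 − β, the effect on power is likewise indeterminate.

Cannot be determined from the information given.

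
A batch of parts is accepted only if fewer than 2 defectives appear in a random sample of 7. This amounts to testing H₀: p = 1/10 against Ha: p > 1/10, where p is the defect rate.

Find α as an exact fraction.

The significance level is the probability, assuming p = 1/10, of seeing 2 or more defectives in 7 draws.
Via the complement, α = 1 − Σ_{j=0}^{1} C(7,j)(1/10)^j(9/10)^{7-j} = 93559/625000.

93559/625000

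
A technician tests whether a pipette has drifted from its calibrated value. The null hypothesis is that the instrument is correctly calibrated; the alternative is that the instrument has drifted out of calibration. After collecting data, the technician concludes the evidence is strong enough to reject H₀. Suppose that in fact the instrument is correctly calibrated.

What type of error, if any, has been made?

Type I error

H₀ was rejected, but H₀ is actually true.
Rejecting a true null hypothesis is a Type I error (false positive).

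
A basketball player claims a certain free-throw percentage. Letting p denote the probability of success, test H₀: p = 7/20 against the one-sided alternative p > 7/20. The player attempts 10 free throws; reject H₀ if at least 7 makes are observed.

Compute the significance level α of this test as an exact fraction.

66622158071/2560000000000

α = P(reject H₀ | H₀ true) = P(K ≥ 7 | p = 7/20), with K ~ Binomial(10, 7/20).
Adding the binomial terms for j = 7 through 10 with p = 7/20 yields 66622158071/2560000000000.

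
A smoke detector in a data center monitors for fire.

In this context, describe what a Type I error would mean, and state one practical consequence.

A Type I error would mean concluding that there is a fire when in fact there is no fire. Consequence: the building is evacuated for a false alarm, disrupting work.

With the conventional null hypothesis that there is no fire:
A Type I error is rejecting H₀ when H₀ is true.
Here that means sounding the alarm and evacuating the building when actually there is no fire.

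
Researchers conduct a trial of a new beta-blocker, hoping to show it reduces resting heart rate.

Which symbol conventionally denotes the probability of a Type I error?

P(Type I error) = P(reject H₀ | H₀ true) = α, the significance level.

α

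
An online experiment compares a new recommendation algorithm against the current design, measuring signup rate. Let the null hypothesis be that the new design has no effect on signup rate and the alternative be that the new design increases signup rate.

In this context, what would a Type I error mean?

A Type I error would mean concluding that the new design increases signup rate when in fact the new design has no effect on signup rate.

A Type I error is rejecting H₀ when H₀ is true.
Here that means shipping the new feature to all users when actually the new design has no effect on signup rate.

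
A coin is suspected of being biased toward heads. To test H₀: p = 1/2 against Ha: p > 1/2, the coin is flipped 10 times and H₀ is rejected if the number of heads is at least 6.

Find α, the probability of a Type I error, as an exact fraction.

Under H₀, S ~ Binomial(10, 1/2), and α = P(S ≥ 6).
Summing the upper tail: (210 + 120 + 45 + 10 + 1) / 2^10 = 386/1024 = 193/512.

193/512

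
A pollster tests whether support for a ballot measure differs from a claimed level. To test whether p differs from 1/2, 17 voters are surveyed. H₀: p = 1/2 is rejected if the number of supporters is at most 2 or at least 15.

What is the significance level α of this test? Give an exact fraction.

77/32768

α = P(K ≤ 2 or K ≥ 15 | p = 1/2), K ~ Binomial(17, 1/2).
The two tails are symmetric, so α = 2·(1 + 17 + 136)/2^17 = 308/131072 = 77/32768.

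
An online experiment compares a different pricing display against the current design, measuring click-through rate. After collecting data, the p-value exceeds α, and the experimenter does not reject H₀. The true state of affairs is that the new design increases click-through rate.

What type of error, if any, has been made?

Type II error

The conventional null hypothesis here is that the new design has no effect on click-through rate.
H₀ was not rejected, but H₀ is actually false.
Failing to reject a false null hypothesis is a Type II error (false negative).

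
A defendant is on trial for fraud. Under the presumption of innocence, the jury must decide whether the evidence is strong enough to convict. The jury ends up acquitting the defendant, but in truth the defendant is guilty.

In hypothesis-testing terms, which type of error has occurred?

The null hypothesis here is that the defendant is innocent.
'Acquitting the defendant' corresponds to failing to reject H₀.
H₀ was not rejected but H₀ is false — a Type II error (false negative).

Type II error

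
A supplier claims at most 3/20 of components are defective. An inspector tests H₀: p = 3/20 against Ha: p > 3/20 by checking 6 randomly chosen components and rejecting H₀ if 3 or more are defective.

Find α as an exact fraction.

302967/6400000

Under H₀, K ~ Binomial(6, 3/20); the Type I error rate is P(K ≥ 3).
α = 1 − P(K ≤ 2) = 1 − 6097033/6400000 = 302967/6400000.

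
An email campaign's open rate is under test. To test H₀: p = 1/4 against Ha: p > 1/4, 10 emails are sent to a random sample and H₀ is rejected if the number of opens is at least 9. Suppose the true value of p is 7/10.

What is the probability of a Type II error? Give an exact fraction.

Under the alternative p = 7/10, Y ~ Binomial(10, 7/10); β is the probability the test does not reject, P(Y < 9).
Adding the binomial probabilities P(Y=0)+…+P(Y=8) at p = 7/10 gives 8506916541/10000000000.

8506916541/10000000000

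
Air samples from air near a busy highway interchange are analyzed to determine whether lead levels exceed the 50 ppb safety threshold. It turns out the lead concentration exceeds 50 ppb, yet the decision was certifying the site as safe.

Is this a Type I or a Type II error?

Type II error

The null hypothesis here is that the lead concentration is at or below 50 ppb (safe).
'Certifying the site as safe' corresponds to failing to reject H₀.
H₀ was not rejected but H₀ is false — a Type II error (false negative).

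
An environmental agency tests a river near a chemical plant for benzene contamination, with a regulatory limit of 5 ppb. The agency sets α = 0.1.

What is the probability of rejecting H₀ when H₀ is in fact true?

0.1

The significance level α is, by definition, the probability of a Type I error — P(reject H₀ | H₀ true).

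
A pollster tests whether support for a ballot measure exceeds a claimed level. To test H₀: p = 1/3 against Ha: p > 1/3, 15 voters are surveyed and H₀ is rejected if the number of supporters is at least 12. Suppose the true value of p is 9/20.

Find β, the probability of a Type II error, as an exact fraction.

8140171073330835209/8192000000000000000

β = P(fail to reject H₀ | Ha true) = P(Y ≤ 11 | p = 9/20), Y ~ Binomial(15, 9/20).
Summing C(15,j)·(9/20)^j·(11/20)^{15-j} for j = 0..11 gives 8140171073330835209/8192000000000000000.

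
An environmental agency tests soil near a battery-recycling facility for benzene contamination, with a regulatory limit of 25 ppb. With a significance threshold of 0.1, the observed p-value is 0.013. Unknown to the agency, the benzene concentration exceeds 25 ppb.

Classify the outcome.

Neither — the decision is correct.

The conventional null hypothesis is that the benzene concentration is at or below 25 ppb (safe).
Since p = 0.013 < α = 0.1, H₀ is rejected.
H₀ is false (actually the benzene concentration exceeds 25 ppb).
The decision matches the true state — no error.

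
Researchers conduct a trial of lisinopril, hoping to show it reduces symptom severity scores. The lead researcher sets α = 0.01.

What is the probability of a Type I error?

The significance level α is, by definition, the probability of a Type I error — P(reject H₀ | H₀ true).

0.01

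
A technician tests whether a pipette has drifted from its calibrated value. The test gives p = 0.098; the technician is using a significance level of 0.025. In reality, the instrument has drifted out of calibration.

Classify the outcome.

Type II error

The conventional null hypothesis is that the instrument is correctly calibrated.
Since p = 0.098 ≥ α = 0.025, H₀ is not rejected.
H₀ is false (actually the instrument has drifted out of calibration).
Failing to reject a false H₀ is a Type II error.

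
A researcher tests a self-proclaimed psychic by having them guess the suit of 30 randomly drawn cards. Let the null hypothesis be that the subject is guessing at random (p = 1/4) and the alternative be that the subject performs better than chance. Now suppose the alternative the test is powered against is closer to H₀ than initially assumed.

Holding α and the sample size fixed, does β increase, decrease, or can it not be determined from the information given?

It increases.

When the true parameter is near the null value, the test has a harder time distinguishing Ha from H₀.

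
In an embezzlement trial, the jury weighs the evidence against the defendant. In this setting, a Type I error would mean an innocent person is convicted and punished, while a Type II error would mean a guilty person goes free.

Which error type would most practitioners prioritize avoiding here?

The Type I consequence (an innocent person is convicted and punished) is more severe than the Type II consequence (a guilty person goes free).

Type I error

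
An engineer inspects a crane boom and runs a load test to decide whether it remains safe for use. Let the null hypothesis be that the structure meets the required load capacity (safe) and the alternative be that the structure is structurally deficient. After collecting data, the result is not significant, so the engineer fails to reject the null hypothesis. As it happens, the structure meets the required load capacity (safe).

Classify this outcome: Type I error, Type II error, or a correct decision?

No error — this is a correct decision.

The test retained a true H₀ — the decision matches the true state.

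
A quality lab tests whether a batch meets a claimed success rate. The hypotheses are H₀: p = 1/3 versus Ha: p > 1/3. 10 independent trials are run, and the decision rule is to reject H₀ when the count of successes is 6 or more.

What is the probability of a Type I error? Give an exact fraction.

1507/19683

The Type I error probability is α = P(K ≥ 6) computed under H₀, where K ~ Binomial(10, 1/3).
P(K ≥ 6) = Σ_{j=6}^{10} C(10,j)·(1/3)^j·(2/3)^{10-j} = 1507/19683.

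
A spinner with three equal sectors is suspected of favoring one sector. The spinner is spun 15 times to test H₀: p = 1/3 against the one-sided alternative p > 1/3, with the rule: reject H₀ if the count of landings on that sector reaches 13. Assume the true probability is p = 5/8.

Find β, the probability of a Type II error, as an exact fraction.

β = P(fail to reject H₀ | Ha true) = P(X ≤ 12 | p = 5/8), X ~ Binomial(15, 5/8).
Adding the binomial probabilities P(X=0)+…+P(X=12) at p = 5/8 gives 33725631854457/35184372088832.

33725631854457/35184372088832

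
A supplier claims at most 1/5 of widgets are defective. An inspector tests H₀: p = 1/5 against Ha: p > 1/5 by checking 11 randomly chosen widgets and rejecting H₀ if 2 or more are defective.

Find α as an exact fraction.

6619897/9765625

The significance level is the probability, assuming p = 1/5, of seeing 2 or more defectives in 11 draws.
α = 1 − P(X ≤ 1) = 1 − 3145728/9765625 = 6619897/9765625.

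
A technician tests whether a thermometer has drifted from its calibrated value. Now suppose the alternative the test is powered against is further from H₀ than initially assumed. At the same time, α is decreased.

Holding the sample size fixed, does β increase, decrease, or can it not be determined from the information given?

Cannot be determined from the information given.

The first change alone would make β decrease; the second alone would make β increase. Which effect dominates depends on the magnitudes, which are not given.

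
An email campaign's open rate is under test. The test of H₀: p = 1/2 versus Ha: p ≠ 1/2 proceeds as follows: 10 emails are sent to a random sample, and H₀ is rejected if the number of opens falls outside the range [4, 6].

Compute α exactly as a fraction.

11/32

α = P(S ≤ 3 or S ≥ 7 | p = 1/2), S ~ Binomial(10, 1/2).
By symmetry, α = 2·P(S ≤ 3) = 2·(1 + 10 + 45 + 120)/1024 = 352/1024 = 11/32.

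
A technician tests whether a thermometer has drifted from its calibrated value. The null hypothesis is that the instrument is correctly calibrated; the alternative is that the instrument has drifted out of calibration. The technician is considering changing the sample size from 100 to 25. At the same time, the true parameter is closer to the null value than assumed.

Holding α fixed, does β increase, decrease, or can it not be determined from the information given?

It increases.

With less data the test statistic is noisier; under Ha, more outcomes land inside the acceptance region. A smaller departure from H₀ means the test statistic under Ha is distributed closer to where it would be under H₀; rejection becomes less likely. Both changes push β in the same direction.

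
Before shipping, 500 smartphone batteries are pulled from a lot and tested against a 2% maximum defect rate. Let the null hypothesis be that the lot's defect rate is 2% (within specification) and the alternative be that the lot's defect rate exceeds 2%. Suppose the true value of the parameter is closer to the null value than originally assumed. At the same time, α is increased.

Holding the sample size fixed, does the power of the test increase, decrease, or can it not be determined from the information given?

The first change alone would make β increase; the second alone would make β decrease. Which effect dominates depends on the magnitudes, which are not given.
Since power = 1 − β, the effect on power is likewise indeterminate.

Cannot be determined from the information given.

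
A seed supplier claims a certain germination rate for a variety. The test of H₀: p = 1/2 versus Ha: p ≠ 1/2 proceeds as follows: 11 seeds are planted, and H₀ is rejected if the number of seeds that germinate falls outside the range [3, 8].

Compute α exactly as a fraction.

67/1024

The significance level is the null-hypothesis probability of the rejection region {≤2} ∪ {≥9}.
By symmetry, α = 2·P(X ≤ 2) = 2·(1 + 11 + 55)/2048 = 134/2048 = 67/1024.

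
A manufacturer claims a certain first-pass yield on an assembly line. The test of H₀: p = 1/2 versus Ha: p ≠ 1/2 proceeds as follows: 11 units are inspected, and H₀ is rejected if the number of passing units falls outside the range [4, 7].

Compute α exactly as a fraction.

Under H₀, K ~ Binomial(11, 1/2); α is the probability of landing in either tail, P(K ≤ 3) + P(K ≥ 8).
Each tail has probability (1 + 11 + 55 + 165)/2048; doubling gives α = 464/2048 = 29/128.

29/128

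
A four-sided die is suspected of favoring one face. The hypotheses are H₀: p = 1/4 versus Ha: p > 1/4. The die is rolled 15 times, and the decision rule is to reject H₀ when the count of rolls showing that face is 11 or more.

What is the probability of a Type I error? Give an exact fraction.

α = P(reject H₀ | H₀ true) = P(S ≥ 11 | p = 1/4), with S ~ Binomial(15, 1/4).
P(S ≥ 11) = Σ_{j=11}^{15} C(15,j)·(1/4)^j·(3/4)^{15-j} = 123841/1073741824.

123841/1073741824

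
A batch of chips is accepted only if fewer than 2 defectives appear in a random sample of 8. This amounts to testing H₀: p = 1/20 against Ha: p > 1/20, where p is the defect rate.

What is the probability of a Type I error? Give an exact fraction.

Under H₀, S ~ Binomial(8, 1/20); the Type I error rate is P(S ≥ 2).
Via the complement, α = 1 − Σ_{j=0}^{1} C(8,j)(1/20)^j(19/20)^{8-j} = 1465463047/25600000000.

1465463047/25600000000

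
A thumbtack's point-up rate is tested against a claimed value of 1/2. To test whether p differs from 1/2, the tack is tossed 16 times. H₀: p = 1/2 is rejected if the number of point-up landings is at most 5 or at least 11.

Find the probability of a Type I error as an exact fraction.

Under H₀, X ~ Binomial(16, 1/2); α is the probability of landing in either tail, P(X ≤ 5) + P(X ≥ 11).
Each tail has probability (1 + 16 + 120 + 560 + 1820 + 4368)/65536; doubling gives α = 13770/65536 = 6885/32768.

6885/32768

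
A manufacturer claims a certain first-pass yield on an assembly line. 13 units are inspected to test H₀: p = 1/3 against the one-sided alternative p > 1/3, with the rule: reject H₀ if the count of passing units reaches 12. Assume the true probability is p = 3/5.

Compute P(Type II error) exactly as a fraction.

Under the alternative p = 3/5, Y ~ Binomial(13, 3/5); β is the probability the test does not reject, P(Y < 12).
Adding the binomial probabilities P(Y=0)+…+P(Y=11) at p = 3/5 gives 1205291336/1220703125.

1205291336/1220703125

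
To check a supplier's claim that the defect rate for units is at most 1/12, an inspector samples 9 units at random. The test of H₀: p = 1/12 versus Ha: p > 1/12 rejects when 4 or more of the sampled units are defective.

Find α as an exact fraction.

The significance level is the probability, assuming p = 1/12, of seeing 4 or more defectives in 9 draws.
Computing the lower-tail complement: 1 − 1284381725/1289945088 = 5563363/1289945088.

5563363/1289945088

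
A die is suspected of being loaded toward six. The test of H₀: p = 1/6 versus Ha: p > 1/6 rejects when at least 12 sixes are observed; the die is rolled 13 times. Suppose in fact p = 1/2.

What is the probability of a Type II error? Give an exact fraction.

Under the alternative p = 1/2, Y ~ Binomial(13, 1/2); β is the probability the test does not reject, P(Y < 12).
Adding the binomial probabilities P(Y=0)+…+P(Y=11) at p = 1/2 gives 4089/4096.

4089/4096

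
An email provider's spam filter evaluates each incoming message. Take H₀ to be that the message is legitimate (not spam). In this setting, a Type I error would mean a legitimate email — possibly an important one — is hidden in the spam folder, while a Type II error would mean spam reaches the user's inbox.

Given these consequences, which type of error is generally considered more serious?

The Type I consequence (a legitimate email — possibly an important one — is hidden in the spam folder) is more severe than the Type II consequence (spam reaches the user's inbox).

Type I error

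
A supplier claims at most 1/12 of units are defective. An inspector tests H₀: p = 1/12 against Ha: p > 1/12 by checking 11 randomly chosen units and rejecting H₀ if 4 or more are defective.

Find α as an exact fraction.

Under H₀, Y ~ Binomial(11, 1/12); the Type I error rate is P(Y ≥ 4).
Computing the lower-tail complement: 1 − 30653319983/30958682112 = 305362129/30958682112.

305362129/30958682112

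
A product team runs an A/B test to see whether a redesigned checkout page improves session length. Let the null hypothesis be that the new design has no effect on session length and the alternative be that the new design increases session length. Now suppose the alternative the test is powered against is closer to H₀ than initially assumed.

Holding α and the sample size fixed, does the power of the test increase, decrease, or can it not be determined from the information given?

It decreases.

A smaller departure from H₀ means the test statistic under Ha is distributed closer to where it would be under H₀; rejection becomes less likely.
Since power = 1 − β and β increases, power decreases.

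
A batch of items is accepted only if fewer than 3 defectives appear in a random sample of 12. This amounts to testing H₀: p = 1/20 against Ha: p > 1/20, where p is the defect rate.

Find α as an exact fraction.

16030320228069/819200000000000

α = P(reject H₀ | H₀ true) = P(X ≥ 3 | p = 1/20), X ~ Binomial(12, 1/20).
Computing the lower-tail complement: 1 − 803169679771931/819200000000000 = 16030320228069/819200000000000.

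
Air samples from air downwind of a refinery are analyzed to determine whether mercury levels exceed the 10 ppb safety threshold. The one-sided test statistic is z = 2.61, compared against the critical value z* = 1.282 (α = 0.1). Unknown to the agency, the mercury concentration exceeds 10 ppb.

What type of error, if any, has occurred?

The conventional null hypothesis is that the mercury concentration is at or below 10 ppb (safe).
Since z = 2.61 > z* = 1.282, H₀ is rejected.
H₀ is false (actually the mercury concentration exceeds 10 ppb).
The decision matches the true state — no error.

Neither — the decision is correct.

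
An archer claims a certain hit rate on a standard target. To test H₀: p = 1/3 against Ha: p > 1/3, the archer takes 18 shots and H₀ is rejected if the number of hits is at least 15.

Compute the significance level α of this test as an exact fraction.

The Type I error probability is α = P(X ≥ 15) computed under H₀, where X ~ Binomial(18, 1/3).
P(X ≥ 15) = Σ_{j=15}^{18} C(18,j)·(1/3)^j·(2/3)^{18-j} = 7177/387420489.

7177/387420489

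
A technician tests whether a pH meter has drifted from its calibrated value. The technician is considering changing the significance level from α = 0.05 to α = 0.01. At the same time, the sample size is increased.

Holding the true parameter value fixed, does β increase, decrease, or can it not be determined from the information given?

The first change alone would make β increase; the second alone would make β decrease. Which effect dominates depends on the magnitudes, which are not given.

Cannot be determined from the information given.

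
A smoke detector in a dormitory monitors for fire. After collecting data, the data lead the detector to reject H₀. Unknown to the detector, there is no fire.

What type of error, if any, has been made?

The conventional null hypothesis here is that there is no fire.
H₀ was rejected, but H₀ is actually true.
Rejecting a true null hypothesis is a Type I error (false positive).

Type I error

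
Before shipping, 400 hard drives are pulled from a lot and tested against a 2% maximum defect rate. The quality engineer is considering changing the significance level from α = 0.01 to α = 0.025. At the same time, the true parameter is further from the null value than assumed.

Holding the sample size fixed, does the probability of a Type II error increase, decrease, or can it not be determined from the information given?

A larger α widens the rejection region, so when the alternative is true more outcomes lead to rejection — failing to reject becomes less likely. A larger true effect moves the Ha sampling distribution further from the H₀ critical value, making rejection more likely when Ha is true. Both changes push β in the same direction.

It decreases.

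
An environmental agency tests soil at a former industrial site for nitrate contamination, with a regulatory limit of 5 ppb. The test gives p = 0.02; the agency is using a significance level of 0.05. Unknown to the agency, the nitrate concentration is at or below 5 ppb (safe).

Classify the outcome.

The conventional null hypothesis is that the nitrate concentration is at or below 5 ppb (safe).
Since p = 0.02 < α = 0.05, H₀ is rejected.
H₀ is true (actually the nitrate concentration is at or below 5 ppb (safe)).
Rejecting a true H₀ is a Type I error.

Type I error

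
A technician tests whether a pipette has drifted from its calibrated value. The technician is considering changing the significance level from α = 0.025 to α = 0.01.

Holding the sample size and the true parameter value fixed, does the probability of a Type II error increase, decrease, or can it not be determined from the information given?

Tightening α shrinks the rejection region. When Ha holds, fewer sample outcomes clear the stricter threshold, so more fall in the acceptance region.

It increases.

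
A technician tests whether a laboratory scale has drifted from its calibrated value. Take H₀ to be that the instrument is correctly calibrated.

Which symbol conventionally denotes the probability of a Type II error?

β

P(Type II error) = P(fail to reject H₀ | H₀ false) = β.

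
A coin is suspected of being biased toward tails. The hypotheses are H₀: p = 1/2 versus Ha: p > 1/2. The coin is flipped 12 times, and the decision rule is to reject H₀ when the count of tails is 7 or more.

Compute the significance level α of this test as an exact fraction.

The Type I error probability is α = P(K ≥ 7) computed under H₀, where K ~ Binomial(12, 1/2).
Summing the upper tail: (792 + 495 + 220 + 66 + 12 + 1) / 2^12 = 1586/4096 = 793/2048.

793/2048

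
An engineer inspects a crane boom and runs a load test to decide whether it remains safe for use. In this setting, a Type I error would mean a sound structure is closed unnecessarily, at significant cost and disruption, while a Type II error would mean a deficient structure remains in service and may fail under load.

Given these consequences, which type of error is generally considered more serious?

The Type II consequence (a deficient structure remains in service and may fail under load) is more severe than the Type I consequence (a sound structure is closed unnecessarily, at significant cost and disruption).

Type II error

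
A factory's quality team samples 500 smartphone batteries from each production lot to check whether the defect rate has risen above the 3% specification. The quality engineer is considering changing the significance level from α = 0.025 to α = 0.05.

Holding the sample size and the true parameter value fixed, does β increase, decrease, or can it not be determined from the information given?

With a larger α the critical value moves toward the center, so more of the Ha sampling distribution lies in the rejection region.

It decreases.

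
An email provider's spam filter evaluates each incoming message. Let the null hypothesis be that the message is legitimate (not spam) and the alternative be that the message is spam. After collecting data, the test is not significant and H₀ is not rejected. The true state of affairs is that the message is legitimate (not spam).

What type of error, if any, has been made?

The test retained a true H₀ — the decision matches the true state.

No error (correct decision).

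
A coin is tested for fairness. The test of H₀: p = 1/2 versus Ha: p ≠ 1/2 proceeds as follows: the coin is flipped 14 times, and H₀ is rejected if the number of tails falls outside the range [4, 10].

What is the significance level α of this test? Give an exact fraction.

Under H₀, K ~ Binomial(14, 1/2); α is the probability of landing in either tail, P(K ≤ 3) + P(K ≥ 11).
By symmetry, α = 2·P(K ≤ 3) = 2·(1 + 14 + 91 + 364)/16384 = 940/16384 = 235/4096.

235/4096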